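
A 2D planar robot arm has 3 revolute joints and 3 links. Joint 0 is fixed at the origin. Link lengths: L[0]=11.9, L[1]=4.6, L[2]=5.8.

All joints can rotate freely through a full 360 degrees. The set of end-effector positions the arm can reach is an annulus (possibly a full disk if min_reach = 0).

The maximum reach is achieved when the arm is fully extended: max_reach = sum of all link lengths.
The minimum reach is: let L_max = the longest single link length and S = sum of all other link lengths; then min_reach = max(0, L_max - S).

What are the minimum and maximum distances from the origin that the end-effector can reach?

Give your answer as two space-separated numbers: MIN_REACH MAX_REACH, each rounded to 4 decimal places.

Link lengths: [11.9, 4.6, 5.8]
max_reach = 11.9 + 4.6 + 5.8 = 22.3
L_max = max([11.9, 4.6, 5.8]) = 11.9
S (sum of others) = 22.3 - 11.9 = 10.4
min_reach = max(0, 11.9 - 10.4) = max(0, 1.5) = 1.5

Answer: 1.5000 22.3000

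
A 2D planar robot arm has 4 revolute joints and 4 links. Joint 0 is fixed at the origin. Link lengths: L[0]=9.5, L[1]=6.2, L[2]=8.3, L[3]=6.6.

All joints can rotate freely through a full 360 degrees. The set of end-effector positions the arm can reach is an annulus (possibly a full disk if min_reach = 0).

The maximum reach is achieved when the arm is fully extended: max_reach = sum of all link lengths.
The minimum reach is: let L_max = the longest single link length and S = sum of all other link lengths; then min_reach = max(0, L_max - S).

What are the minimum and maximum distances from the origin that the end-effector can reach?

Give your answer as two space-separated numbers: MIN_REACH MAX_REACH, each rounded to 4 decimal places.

Answer: 0.0000 30.6000

Derivation:
Link lengths: [9.5, 6.2, 8.3, 6.6]
max_reach = 9.5 + 6.2 + 8.3 + 6.6 = 30.6
L_max = max([9.5, 6.2, 8.3, 6.6]) = 9.5
S (sum of others) = 30.6 - 9.5 = 21.1
min_reach = max(0, 9.5 - 21.1) = max(0, -11.6) = 0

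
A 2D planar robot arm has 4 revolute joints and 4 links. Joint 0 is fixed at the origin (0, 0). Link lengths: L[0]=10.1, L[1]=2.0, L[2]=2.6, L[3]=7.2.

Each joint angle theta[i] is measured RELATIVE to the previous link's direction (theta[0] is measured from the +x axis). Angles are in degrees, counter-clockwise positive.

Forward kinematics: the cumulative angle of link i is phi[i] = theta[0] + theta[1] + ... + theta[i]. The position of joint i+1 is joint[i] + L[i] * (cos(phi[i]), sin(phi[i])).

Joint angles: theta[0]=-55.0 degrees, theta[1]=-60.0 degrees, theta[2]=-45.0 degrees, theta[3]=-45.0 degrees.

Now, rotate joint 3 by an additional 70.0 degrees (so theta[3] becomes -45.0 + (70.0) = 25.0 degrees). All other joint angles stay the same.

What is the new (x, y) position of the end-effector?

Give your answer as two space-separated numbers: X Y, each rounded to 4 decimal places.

joint[0] = (0.0000, 0.0000)  (base)
link 0: phi[0] = -55 = -55 deg
  cos(-55 deg) = 0.5736, sin(-55 deg) = -0.8192
  joint[1] = (0.0000, 0.0000) + 10.1 * (0.5736, -0.8192) = (0.0000 + 5.7931, 0.0000 + -8.2734) = (5.7931, -8.2734)
link 1: phi[1] = -55 + -60 = -115 deg
  cos(-115 deg) = -0.4226, sin(-115 deg) = -0.9063
  joint[2] = (5.7931, -8.2734) + 2 * (-0.4226, -0.9063) = (5.7931 + -0.8452, -8.2734 + -1.8126) = (4.9479, -10.0861)
link 2: phi[2] = -55 + -60 + -45 = -160 deg
  cos(-160 deg) = -0.9397, sin(-160 deg) = -0.3420
  joint[3] = (4.9479, -10.0861) + 2.6 * (-0.9397, -0.3420) = (4.9479 + -2.4432, -10.0861 + -0.8893) = (2.5047, -10.9753)
link 3: phi[3] = -55 + -60 + -45 + 25 = -135 deg
  cos(-135 deg) = -0.7071, sin(-135 deg) = -0.7071
  joint[4] = (2.5047, -10.9753) + 7.2 * (-0.7071, -0.7071) = (2.5047 + -5.0912, -10.9753 + -5.0912) = (-2.5865, -16.0665)
End effector: (-2.5865, -16.0665)

Answer: -2.5865 -16.0665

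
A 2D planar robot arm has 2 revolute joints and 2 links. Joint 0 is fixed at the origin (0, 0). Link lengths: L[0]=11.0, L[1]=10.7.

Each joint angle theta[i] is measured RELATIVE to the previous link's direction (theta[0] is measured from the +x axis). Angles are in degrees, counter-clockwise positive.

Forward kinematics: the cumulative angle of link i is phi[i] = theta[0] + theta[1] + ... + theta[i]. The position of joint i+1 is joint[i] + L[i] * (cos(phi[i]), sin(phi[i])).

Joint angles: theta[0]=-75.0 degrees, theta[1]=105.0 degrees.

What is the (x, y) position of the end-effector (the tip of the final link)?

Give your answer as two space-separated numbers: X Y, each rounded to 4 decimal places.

Answer: 12.1135 -5.2752

Derivation:
joint[0] = (0.0000, 0.0000)  (base)
link 0: phi[0] = -75 = -75 deg
  cos(-75 deg) = 0.2588, sin(-75 deg) = -0.9659
  joint[1] = (0.0000, 0.0000) + 11 * (0.2588, -0.9659) = (0.0000 + 2.8470, 0.0000 + -10.6252) = (2.8470, -10.6252)
link 1: phi[1] = -75 + 105 = 30 deg
  cos(30 deg) = 0.8660, sin(30 deg) = 0.5000
  joint[2] = (2.8470, -10.6252) + 10.7 * (0.8660, 0.5000) = (2.8470 + 9.2665, -10.6252 + 5.3500) = (12.1135, -5.2752)
End effector: (12.1135, -5.2752)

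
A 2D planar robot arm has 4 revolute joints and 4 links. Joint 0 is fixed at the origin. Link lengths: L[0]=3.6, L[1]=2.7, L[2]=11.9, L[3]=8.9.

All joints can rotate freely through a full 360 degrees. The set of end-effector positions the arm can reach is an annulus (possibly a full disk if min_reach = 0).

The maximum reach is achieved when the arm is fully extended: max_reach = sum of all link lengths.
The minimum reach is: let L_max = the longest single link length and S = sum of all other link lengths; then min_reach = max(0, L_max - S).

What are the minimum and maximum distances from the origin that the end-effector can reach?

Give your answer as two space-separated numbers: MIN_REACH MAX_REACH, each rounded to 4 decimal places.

Link lengths: [3.6, 2.7, 11.9, 8.9]
max_reach = 3.6 + 2.7 + 11.9 + 8.9 = 27.1
L_max = max([3.6, 2.7, 11.9, 8.9]) = 11.9
S (sum of others) = 27.1 - 11.9 = 15.2
min_reach = max(0, 11.9 - 15.2) = max(0, -3.3) = 0

Answer: 0.0000 27.1000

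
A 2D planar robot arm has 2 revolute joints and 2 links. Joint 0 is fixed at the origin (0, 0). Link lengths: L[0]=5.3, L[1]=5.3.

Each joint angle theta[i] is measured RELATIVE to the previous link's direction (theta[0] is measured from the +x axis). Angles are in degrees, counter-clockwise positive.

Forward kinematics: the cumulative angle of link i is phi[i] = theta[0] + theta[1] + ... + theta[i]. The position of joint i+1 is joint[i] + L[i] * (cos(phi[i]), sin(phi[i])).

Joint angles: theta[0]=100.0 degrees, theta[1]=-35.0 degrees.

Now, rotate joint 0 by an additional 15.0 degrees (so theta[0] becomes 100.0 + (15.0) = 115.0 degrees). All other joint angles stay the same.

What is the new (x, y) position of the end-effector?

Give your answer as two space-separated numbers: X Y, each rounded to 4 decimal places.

joint[0] = (0.0000, 0.0000)  (base)
link 0: phi[0] = 115 = 115 deg
  cos(115 deg) = -0.4226, sin(115 deg) = 0.9063
  joint[1] = (0.0000, 0.0000) + 5.3 * (-0.4226, 0.9063) = (0.0000 + -2.2399, 0.0000 + 4.8034) = (-2.2399, 4.8034)
link 1: phi[1] = 115 + -35 = 80 deg
  cos(80 deg) = 0.1736, sin(80 deg) = 0.9848
  joint[2] = (-2.2399, 4.8034) + 5.3 * (0.1736, 0.9848) = (-2.2399 + 0.9203, 4.8034 + 5.2195) = (-1.3195, 10.0229)
End effector: (-1.3195, 10.0229)

Answer: -1.3195 10.0229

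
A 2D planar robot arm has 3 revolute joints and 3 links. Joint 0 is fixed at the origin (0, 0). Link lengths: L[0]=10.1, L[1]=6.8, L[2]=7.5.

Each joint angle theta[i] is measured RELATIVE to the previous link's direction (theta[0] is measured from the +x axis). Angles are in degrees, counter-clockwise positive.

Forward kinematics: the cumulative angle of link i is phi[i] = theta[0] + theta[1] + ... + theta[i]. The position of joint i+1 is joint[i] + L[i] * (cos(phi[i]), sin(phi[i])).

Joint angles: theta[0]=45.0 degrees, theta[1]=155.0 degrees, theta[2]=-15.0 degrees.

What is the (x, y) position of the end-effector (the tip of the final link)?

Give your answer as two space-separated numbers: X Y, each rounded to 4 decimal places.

Answer: -6.7196 4.1624

Derivation:
joint[0] = (0.0000, 0.0000)  (base)
link 0: phi[0] = 45 = 45 deg
  cos(45 deg) = 0.7071, sin(45 deg) = 0.7071
  joint[1] = (0.0000, 0.0000) + 10.1 * (0.7071, 0.7071) = (0.0000 + 7.1418, 0.0000 + 7.1418) = (7.1418, 7.1418)
link 1: phi[1] = 45 + 155 = 200 deg
  cos(200 deg) = -0.9397, sin(200 deg) = -0.3420
  joint[2] = (7.1418, 7.1418) + 6.8 * (-0.9397, -0.3420) = (7.1418 + -6.3899, 7.1418 + -2.3257) = (0.7519, 4.8160)
link 2: phi[2] = 45 + 155 + -15 = 185 deg
  cos(185 deg) = -0.9962, sin(185 deg) = -0.0872
  joint[3] = (0.7519, 4.8160) + 7.5 * (-0.9962, -0.0872) = (0.7519 + -7.4715, 4.8160 + -0.6537) = (-6.7196, 4.1624)
End effector: (-6.7196, 4.1624)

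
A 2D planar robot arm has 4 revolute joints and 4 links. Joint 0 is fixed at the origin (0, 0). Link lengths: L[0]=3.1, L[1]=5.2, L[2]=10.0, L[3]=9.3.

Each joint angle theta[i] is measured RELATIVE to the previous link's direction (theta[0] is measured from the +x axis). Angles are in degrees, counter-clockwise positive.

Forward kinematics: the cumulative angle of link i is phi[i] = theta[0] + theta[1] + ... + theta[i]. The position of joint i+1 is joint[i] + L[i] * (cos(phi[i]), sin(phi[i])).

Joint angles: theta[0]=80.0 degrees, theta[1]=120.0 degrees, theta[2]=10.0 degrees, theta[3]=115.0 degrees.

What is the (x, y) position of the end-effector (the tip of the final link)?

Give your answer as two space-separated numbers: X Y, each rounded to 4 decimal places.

joint[0] = (0.0000, 0.0000)  (base)
link 0: phi[0] = 80 = 80 deg
  cos(80 deg) = 0.1736, sin(80 deg) = 0.9848
  joint[1] = (0.0000, 0.0000) + 3.1 * (0.1736, 0.9848) = (0.0000 + 0.5383, 0.0000 + 3.0529) = (0.5383, 3.0529)
link 1: phi[1] = 80 + 120 = 200 deg
  cos(200 deg) = -0.9397, sin(200 deg) = -0.3420
  joint[2] = (0.5383, 3.0529) + 5.2 * (-0.9397, -0.3420) = (0.5383 + -4.8864, 3.0529 + -1.7785) = (-4.3481, 1.2744)
link 2: phi[2] = 80 + 120 + 10 = 210 deg
  cos(210 deg) = -0.8660, sin(210 deg) = -0.5000
  joint[3] = (-4.3481, 1.2744) + 10 * (-0.8660, -0.5000) = (-4.3481 + -8.6603, 1.2744 + -5.0000) = (-13.0083, -3.7256)
link 3: phi[3] = 80 + 120 + 10 + 115 = 325 deg
  cos(325 deg) = 0.8192, sin(325 deg) = -0.5736
  joint[4] = (-13.0083, -3.7256) + 9.3 * (0.8192, -0.5736) = (-13.0083 + 7.6181, -3.7256 + -5.3343) = (-5.3902, -9.0599)
End effector: (-5.3902, -9.0599)

Answer: -5.3902 -9.0599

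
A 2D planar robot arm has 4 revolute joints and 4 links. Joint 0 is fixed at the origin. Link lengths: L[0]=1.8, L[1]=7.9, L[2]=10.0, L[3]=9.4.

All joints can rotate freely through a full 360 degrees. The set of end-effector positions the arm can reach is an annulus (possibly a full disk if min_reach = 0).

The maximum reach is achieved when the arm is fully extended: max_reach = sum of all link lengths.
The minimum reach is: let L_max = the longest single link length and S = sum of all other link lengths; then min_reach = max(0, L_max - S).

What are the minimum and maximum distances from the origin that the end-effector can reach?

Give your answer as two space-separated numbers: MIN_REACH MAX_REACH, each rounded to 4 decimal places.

Answer: 0.0000 29.1000

Derivation:
Link lengths: [1.8, 7.9, 10.0, 9.4]
max_reach = 1.8 + 7.9 + 10 + 9.4 = 29.1
L_max = max([1.8, 7.9, 10.0, 9.4]) = 10
S (sum of others) = 29.1 - 10 = 19.1
min_reach = max(0, 10 - 19.1) = max(0, -9.1) = 0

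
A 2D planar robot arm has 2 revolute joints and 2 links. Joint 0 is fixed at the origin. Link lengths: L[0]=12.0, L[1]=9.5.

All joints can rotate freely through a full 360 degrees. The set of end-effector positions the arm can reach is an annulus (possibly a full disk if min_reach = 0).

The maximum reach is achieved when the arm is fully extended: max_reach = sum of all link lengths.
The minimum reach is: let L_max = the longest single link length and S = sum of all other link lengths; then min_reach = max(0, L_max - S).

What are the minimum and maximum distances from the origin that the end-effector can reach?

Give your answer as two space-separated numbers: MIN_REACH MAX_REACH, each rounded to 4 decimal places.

Link lengths: [12.0, 9.5]
max_reach = 12 + 9.5 = 21.5
L_max = max([12.0, 9.5]) = 12
S (sum of others) = 21.5 - 12 = 9.5
min_reach = max(0, 12 - 9.5) = max(0, 2.5) = 2.5

Answer: 2.5000 21.5000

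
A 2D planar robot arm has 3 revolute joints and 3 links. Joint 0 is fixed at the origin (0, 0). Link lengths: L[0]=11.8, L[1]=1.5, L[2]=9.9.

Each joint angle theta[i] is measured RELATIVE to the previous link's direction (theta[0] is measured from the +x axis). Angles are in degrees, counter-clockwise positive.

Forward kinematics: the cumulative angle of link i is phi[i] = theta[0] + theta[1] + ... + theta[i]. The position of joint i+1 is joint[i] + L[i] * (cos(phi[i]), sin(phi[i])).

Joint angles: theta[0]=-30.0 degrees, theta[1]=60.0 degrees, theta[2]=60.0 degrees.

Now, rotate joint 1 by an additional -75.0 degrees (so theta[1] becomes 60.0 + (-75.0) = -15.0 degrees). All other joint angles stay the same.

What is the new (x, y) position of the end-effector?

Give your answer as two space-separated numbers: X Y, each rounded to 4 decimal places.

Answer: 20.8424 -4.3984

Derivation:
joint[0] = (0.0000, 0.0000)  (base)
link 0: phi[0] = -30 = -30 deg
  cos(-30 deg) = 0.8660, sin(-30 deg) = -0.5000
  joint[1] = (0.0000, 0.0000) + 11.8 * (0.8660, -0.5000) = (0.0000 + 10.2191, 0.0000 + -5.9000) = (10.2191, -5.9000)
link 1: phi[1] = -30 + -15 = -45 deg
  cos(-45 deg) = 0.7071, sin(-45 deg) = -0.7071
  joint[2] = (10.2191, -5.9000) + 1.5 * (0.7071, -0.7071) = (10.2191 + 1.0607, -5.9000 + -1.0607) = (11.2798, -6.9607)
link 2: phi[2] = -30 + -15 + 60 = 15 deg
  cos(15 deg) = 0.9659, sin(15 deg) = 0.2588
  joint[3] = (11.2798, -6.9607) + 9.9 * (0.9659, 0.2588) = (11.2798 + 9.5627, -6.9607 + 2.5623) = (20.8424, -4.3984)
End effector: (20.8424, -4.3984)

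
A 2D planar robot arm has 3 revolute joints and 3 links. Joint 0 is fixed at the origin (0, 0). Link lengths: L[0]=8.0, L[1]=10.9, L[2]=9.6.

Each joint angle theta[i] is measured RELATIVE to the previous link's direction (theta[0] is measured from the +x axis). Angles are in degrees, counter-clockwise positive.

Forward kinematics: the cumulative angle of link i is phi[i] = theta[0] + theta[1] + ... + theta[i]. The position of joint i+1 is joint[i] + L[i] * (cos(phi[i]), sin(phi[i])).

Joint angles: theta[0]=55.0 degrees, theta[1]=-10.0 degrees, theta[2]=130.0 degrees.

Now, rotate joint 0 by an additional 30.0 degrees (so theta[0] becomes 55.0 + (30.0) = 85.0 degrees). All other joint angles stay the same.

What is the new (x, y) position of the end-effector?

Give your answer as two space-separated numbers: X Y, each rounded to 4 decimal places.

Answer: -5.1822 14.4410

Derivation:
joint[0] = (0.0000, 0.0000)  (base)
link 0: phi[0] = 85 = 85 deg
  cos(85 deg) = 0.0872, sin(85 deg) = 0.9962
  joint[1] = (0.0000, 0.0000) + 8 * (0.0872, 0.9962) = (0.0000 + 0.6972, 0.0000 + 7.9696) = (0.6972, 7.9696)
link 1: phi[1] = 85 + -10 = 75 deg
  cos(75 deg) = 0.2588, sin(75 deg) = 0.9659
  joint[2] = (0.6972, 7.9696) + 10.9 * (0.2588, 0.9659) = (0.6972 + 2.8211, 7.9696 + 10.5286) = (3.5184, 18.4981)
link 2: phi[2] = 85 + -10 + 130 = 205 deg
  cos(205 deg) = -0.9063, sin(205 deg) = -0.4226
  joint[3] = (3.5184, 18.4981) + 9.6 * (-0.9063, -0.4226) = (3.5184 + -8.7006, 18.4981 + -4.0571) = (-5.1822, 14.4410)
End effector: (-5.1822, 14.4410)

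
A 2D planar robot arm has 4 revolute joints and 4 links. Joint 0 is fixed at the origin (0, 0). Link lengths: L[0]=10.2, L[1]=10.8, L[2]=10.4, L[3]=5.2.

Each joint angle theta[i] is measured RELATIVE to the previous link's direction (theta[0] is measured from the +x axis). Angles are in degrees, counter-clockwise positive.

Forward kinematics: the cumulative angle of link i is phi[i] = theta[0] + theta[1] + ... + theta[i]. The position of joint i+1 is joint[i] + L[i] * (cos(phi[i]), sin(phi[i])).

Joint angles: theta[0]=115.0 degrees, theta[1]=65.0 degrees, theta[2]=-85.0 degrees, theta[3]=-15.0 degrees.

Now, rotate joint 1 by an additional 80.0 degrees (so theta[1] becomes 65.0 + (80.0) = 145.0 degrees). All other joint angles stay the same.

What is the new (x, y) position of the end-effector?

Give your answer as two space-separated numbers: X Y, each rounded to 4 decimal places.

joint[0] = (0.0000, 0.0000)  (base)
link 0: phi[0] = 115 = 115 deg
  cos(115 deg) = -0.4226, sin(115 deg) = 0.9063
  joint[1] = (0.0000, 0.0000) + 10.2 * (-0.4226, 0.9063) = (0.0000 + -4.3107, 0.0000 + 9.2443) = (-4.3107, 9.2443)
link 1: phi[1] = 115 + 145 = 260 deg
  cos(260 deg) = -0.1736, sin(260 deg) = -0.9848
  joint[2] = (-4.3107, 9.2443) + 10.8 * (-0.1736, -0.9848) = (-4.3107 + -1.8754, 9.2443 + -10.6359) = (-6.1861, -1.3916)
link 2: phi[2] = 115 + 145 + -85 = 175 deg
  cos(175 deg) = -0.9962, sin(175 deg) = 0.0872
  joint[3] = (-6.1861, -1.3916) + 10.4 * (-0.9962, 0.0872) = (-6.1861 + -10.3604, -1.3916 + 0.9064) = (-16.5465, -0.4852)
link 3: phi[3] = 115 + 145 + -85 + -15 = 160 deg
  cos(160 deg) = -0.9397, sin(160 deg) = 0.3420
  joint[4] = (-16.5465, -0.4852) + 5.2 * (-0.9397, 0.3420) = (-16.5465 + -4.8864, -0.4852 + 1.7785) = (-21.4329, 1.2933)
End effector: (-21.4329, 1.2933)

Answer: -21.4329 1.2933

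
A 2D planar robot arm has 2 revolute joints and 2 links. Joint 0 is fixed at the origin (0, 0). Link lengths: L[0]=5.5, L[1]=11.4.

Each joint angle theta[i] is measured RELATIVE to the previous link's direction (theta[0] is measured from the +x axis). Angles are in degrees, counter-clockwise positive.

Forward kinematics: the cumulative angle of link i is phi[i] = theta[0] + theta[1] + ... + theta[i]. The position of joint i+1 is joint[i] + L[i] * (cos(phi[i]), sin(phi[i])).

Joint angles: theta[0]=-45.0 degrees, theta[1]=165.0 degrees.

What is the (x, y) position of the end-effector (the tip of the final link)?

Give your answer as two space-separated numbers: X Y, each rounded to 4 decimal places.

joint[0] = (0.0000, 0.0000)  (base)
link 0: phi[0] = -45 = -45 deg
  cos(-45 deg) = 0.7071, sin(-45 deg) = -0.7071
  joint[1] = (0.0000, 0.0000) + 5.5 * (0.7071, -0.7071) = (0.0000 + 3.8891, 0.0000 + -3.8891) = (3.8891, -3.8891)
link 1: phi[1] = -45 + 165 = 120 deg
  cos(120 deg) = -0.5000, sin(120 deg) = 0.8660
  joint[2] = (3.8891, -3.8891) + 11.4 * (-0.5000, 0.8660) = (3.8891 + -5.7000, -3.8891 + 9.8727) = (-1.8109, 5.9836)
End effector: (-1.8109, 5.9836)

Answer: -1.8109 5.9836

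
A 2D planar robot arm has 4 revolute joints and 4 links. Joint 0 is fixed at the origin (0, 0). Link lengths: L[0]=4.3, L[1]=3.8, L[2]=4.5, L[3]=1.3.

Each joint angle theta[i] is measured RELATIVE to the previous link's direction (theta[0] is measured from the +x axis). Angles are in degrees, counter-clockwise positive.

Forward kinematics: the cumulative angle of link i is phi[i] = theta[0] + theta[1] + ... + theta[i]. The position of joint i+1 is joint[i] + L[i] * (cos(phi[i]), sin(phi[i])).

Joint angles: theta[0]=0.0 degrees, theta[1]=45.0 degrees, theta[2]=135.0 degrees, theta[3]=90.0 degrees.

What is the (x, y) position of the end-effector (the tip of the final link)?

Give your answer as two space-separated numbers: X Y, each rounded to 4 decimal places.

Answer: 2.4870 1.3870

Derivation:
joint[0] = (0.0000, 0.0000)  (base)
link 0: phi[0] = 0 = 0 deg
  cos(0 deg) = 1.0000, sin(0 deg) = 0.0000
  joint[1] = (0.0000, 0.0000) + 4.3 * (1.0000, 0.0000) = (0.0000 + 4.3000, 0.0000 + 0.0000) = (4.3000, 0.0000)
link 1: phi[1] = 0 + 45 = 45 deg
  cos(45 deg) = 0.7071, sin(45 deg) = 0.7071
  joint[2] = (4.3000, 0.0000) + 3.8 * (0.7071, 0.7071) = (4.3000 + 2.6870, 0.0000 + 2.6870) = (6.9870, 2.6870)
link 2: phi[2] = 0 + 45 + 135 = 180 deg
  cos(180 deg) = -1.0000, sin(180 deg) = 0.0000
  joint[3] = (6.9870, 2.6870) + 4.5 * (-1.0000, 0.0000) = (6.9870 + -4.5000, 2.6870 + 0.0000) = (2.4870, 2.6870)
link 3: phi[3] = 0 + 45 + 135 + 90 = 270 deg
  cos(270 deg) = -0.0000, sin(270 deg) = -1.0000
  joint[4] = (2.4870, 2.6870) + 1.3 * (-0.0000, -1.0000) = (2.4870 + -0.0000, 2.6870 + -1.3000) = (2.4870, 1.3870)
End effector: (2.4870, 1.3870)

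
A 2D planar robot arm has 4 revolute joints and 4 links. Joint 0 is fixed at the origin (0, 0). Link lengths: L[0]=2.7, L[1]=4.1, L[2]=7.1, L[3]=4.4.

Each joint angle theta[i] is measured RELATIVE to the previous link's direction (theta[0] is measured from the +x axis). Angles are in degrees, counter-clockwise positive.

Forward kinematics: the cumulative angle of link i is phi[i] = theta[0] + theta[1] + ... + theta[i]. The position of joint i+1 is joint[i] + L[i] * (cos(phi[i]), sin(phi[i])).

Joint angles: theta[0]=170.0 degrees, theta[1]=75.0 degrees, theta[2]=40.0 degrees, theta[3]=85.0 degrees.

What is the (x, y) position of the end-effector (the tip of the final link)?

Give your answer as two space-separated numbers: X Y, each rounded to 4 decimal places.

Answer: 1.7791 -9.3410

Derivation:
joint[0] = (0.0000, 0.0000)  (base)
link 0: phi[0] = 170 = 170 deg
  cos(170 deg) = -0.9848, sin(170 deg) = 0.1736
  joint[1] = (0.0000, 0.0000) + 2.7 * (-0.9848, 0.1736) = (0.0000 + -2.6590, 0.0000 + 0.4689) = (-2.6590, 0.4689)
link 1: phi[1] = 170 + 75 = 245 deg
  cos(245 deg) = -0.4226, sin(245 deg) = -0.9063
  joint[2] = (-2.6590, 0.4689) + 4.1 * (-0.4226, -0.9063) = (-2.6590 + -1.7327, 0.4689 + -3.7159) = (-4.3917, -3.2470)
link 2: phi[2] = 170 + 75 + 40 = 285 deg
  cos(285 deg) = 0.2588, sin(285 deg) = -0.9659
  joint[3] = (-4.3917, -3.2470) + 7.1 * (0.2588, -0.9659) = (-4.3917 + 1.8376, -3.2470 + -6.8581) = (-2.5541, -10.1051)
link 3: phi[3] = 170 + 75 + 40 + 85 = 370 deg
  cos(370 deg) = 0.9848, sin(370 deg) = 0.1736
  joint[4] = (-2.5541, -10.1051) + 4.4 * (0.9848, 0.1736) = (-2.5541 + 4.3332, -10.1051 + 0.7641) = (1.7791, -9.3410)
End effector: (1.7791, -9.3410)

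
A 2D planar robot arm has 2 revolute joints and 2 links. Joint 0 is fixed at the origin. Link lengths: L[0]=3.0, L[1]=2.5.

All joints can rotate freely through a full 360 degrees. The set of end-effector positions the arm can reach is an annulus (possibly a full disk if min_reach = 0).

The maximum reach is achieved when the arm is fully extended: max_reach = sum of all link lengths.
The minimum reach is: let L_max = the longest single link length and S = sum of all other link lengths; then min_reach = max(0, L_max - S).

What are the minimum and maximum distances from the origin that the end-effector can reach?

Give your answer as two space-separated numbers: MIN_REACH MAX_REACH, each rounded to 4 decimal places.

Answer: 0.5000 5.5000

Derivation:
Link lengths: [3.0, 2.5]
max_reach = 3 + 2.5 = 5.5
L_max = max([3.0, 2.5]) = 3
S (sum of others) = 5.5 - 3 = 2.5
min_reach = max(0, 3 - 2.5) = max(0, 0.5) = 0.5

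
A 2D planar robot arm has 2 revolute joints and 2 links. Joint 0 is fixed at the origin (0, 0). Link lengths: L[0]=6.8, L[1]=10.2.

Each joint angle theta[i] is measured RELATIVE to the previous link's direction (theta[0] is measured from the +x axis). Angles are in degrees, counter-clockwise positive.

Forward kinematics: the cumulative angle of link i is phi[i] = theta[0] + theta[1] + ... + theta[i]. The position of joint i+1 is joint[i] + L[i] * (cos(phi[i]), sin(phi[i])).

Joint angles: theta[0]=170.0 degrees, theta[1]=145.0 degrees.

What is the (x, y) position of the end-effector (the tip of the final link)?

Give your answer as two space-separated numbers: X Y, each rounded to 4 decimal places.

Answer: 0.5158 -6.0317

Derivation:
joint[0] = (0.0000, 0.0000)  (base)
link 0: phi[0] = 170 = 170 deg
  cos(170 deg) = -0.9848, sin(170 deg) = 0.1736
  joint[1] = (0.0000, 0.0000) + 6.8 * (-0.9848, 0.1736) = (0.0000 + -6.6967, 0.0000 + 1.1808) = (-6.6967, 1.1808)
link 1: phi[1] = 170 + 145 = 315 deg
  cos(315 deg) = 0.7071, sin(315 deg) = -0.7071
  joint[2] = (-6.6967, 1.1808) + 10.2 * (0.7071, -0.7071) = (-6.6967 + 7.2125, 1.1808 + -7.2125) = (0.5158, -6.0317)
End effector: (0.5158, -6.0317)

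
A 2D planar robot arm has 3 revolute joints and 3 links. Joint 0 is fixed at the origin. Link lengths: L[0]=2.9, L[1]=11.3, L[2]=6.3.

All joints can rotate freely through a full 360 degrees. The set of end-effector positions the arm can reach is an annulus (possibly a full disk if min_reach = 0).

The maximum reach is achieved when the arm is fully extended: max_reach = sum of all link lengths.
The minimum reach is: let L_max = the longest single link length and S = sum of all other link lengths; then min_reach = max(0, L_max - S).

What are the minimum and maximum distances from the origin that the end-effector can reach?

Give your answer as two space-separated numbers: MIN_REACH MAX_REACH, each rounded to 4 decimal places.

Link lengths: [2.9, 11.3, 6.3]
max_reach = 2.9 + 11.3 + 6.3 = 20.5
L_max = max([2.9, 11.3, 6.3]) = 11.3
S (sum of others) = 20.5 - 11.3 = 9.2
min_reach = max(0, 11.3 - 9.2) = max(0, 2.1) = 2.1

Answer: 2.1000 20.5000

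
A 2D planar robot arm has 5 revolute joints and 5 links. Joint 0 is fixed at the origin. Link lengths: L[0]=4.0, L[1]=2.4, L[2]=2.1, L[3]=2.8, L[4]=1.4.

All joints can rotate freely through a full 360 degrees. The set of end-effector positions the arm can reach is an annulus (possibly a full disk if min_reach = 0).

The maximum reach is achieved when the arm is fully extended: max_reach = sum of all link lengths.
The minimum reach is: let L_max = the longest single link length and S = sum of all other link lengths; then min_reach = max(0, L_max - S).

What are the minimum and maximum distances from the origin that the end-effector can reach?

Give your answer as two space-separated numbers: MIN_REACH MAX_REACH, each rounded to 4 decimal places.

Link lengths: [4.0, 2.4, 2.1, 2.8, 1.4]
max_reach = 4 + 2.4 + 2.1 + 2.8 + 1.4 = 12.7
L_max = max([4.0, 2.4, 2.1, 2.8, 1.4]) = 4
S (sum of others) = 12.7 - 4 = 8.7
min_reach = max(0, 4 - 8.7) = max(0, -4.7) = 0

Answer: 0.0000 12.7000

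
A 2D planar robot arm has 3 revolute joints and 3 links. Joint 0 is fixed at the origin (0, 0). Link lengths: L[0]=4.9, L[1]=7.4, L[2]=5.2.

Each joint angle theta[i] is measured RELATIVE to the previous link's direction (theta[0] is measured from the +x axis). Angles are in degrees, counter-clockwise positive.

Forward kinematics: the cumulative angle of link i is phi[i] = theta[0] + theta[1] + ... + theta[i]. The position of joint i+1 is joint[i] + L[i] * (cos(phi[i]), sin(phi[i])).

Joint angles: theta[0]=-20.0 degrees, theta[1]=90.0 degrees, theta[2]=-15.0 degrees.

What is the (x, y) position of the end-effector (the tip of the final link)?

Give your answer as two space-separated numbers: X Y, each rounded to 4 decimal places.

Answer: 10.1180 9.5374

Derivation:
joint[0] = (0.0000, 0.0000)  (base)
link 0: phi[0] = -20 = -20 deg
  cos(-20 deg) = 0.9397, sin(-20 deg) = -0.3420
  joint[1] = (0.0000, 0.0000) + 4.9 * (0.9397, -0.3420) = (0.0000 + 4.6045, 0.0000 + -1.6759) = (4.6045, -1.6759)
link 1: phi[1] = -20 + 90 = 70 deg
  cos(70 deg) = 0.3420, sin(70 deg) = 0.9397
  joint[2] = (4.6045, -1.6759) + 7.4 * (0.3420, 0.9397) = (4.6045 + 2.5309, -1.6759 + 6.9537) = (7.1354, 5.2778)
link 2: phi[2] = -20 + 90 + -15 = 55 deg
  cos(55 deg) = 0.5736, sin(55 deg) = 0.8192
  joint[3] = (7.1354, 5.2778) + 5.2 * (0.5736, 0.8192) = (7.1354 + 2.9826, 5.2778 + 4.2596) = (10.1180, 9.5374)
End effector: (10.1180, 9.5374)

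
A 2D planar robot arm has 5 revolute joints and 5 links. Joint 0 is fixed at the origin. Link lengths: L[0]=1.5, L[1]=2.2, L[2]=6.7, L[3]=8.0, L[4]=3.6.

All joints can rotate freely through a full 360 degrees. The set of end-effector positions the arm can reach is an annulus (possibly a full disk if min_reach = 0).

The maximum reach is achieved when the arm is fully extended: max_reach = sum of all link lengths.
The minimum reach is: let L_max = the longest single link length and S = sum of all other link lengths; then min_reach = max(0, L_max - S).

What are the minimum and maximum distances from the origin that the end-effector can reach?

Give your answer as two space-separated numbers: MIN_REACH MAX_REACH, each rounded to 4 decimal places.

Answer: 0.0000 22.0000

Derivation:
Link lengths: [1.5, 2.2, 6.7, 8.0, 3.6]
max_reach = 1.5 + 2.2 + 6.7 + 8 + 3.6 = 22
L_max = max([1.5, 2.2, 6.7, 8.0, 3.6]) = 8
S (sum of others) = 22 - 8 = 14
min_reach = max(0, 8 - 14) = max(0, -6) = 0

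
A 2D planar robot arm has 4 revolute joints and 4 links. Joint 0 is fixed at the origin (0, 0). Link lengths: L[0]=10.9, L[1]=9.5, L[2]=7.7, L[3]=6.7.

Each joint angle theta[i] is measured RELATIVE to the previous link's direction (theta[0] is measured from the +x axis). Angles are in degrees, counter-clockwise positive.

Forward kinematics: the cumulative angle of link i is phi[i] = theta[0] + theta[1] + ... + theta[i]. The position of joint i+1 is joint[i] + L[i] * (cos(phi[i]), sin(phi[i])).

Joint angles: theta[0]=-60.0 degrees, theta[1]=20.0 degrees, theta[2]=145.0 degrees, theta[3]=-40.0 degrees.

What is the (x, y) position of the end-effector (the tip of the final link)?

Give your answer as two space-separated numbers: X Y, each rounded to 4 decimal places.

joint[0] = (0.0000, 0.0000)  (base)
link 0: phi[0] = -60 = -60 deg
  cos(-60 deg) = 0.5000, sin(-60 deg) = -0.8660
  joint[1] = (0.0000, 0.0000) + 10.9 * (0.5000, -0.8660) = (0.0000 + 5.4500, 0.0000 + -9.4397) = (5.4500, -9.4397)
link 1: phi[1] = -60 + 20 = -40 deg
  cos(-40 deg) = 0.7660, sin(-40 deg) = -0.6428
  joint[2] = (5.4500, -9.4397) + 9.5 * (0.7660, -0.6428) = (5.4500 + 7.2774, -9.4397 + -6.1065) = (12.7274, -15.5462)
link 2: phi[2] = -60 + 20 + 145 = 105 deg
  cos(105 deg) = -0.2588, sin(105 deg) = 0.9659
  joint[3] = (12.7274, -15.5462) + 7.7 * (-0.2588, 0.9659) = (12.7274 + -1.9929, -15.5462 + 7.4376) = (10.7345, -8.1085)
link 3: phi[3] = -60 + 20 + 145 + -40 = 65 deg
  cos(65 deg) = 0.4226, sin(65 deg) = 0.9063
  joint[4] = (10.7345, -8.1085) + 6.7 * (0.4226, 0.9063) = (10.7345 + 2.8315, -8.1085 + 6.0723) = (13.5661, -2.0363)
End effector: (13.5661, -2.0363)

Answer: 13.5661 -2.0363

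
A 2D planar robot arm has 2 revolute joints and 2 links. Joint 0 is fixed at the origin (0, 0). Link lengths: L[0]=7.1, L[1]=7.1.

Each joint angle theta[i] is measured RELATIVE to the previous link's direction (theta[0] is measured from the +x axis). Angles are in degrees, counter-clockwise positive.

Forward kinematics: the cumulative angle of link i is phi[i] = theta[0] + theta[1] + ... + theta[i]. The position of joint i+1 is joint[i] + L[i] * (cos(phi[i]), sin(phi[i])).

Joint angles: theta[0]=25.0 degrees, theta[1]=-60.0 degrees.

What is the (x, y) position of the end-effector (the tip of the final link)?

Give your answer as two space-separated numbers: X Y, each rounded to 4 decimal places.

Answer: 12.2508 -1.0718

Derivation:
joint[0] = (0.0000, 0.0000)  (base)
link 0: phi[0] = 25 = 25 deg
  cos(25 deg) = 0.9063, sin(25 deg) = 0.4226
  joint[1] = (0.0000, 0.0000) + 7.1 * (0.9063, 0.4226) = (0.0000 + 6.4348, 0.0000 + 3.0006) = (6.4348, 3.0006)
link 1: phi[1] = 25 + -60 = -35 deg
  cos(-35 deg) = 0.8192, sin(-35 deg) = -0.5736
  joint[2] = (6.4348, 3.0006) + 7.1 * (0.8192, -0.5736) = (6.4348 + 5.8160, 3.0006 + -4.0724) = (12.2508, -1.0718)
End effector: (12.2508, -1.0718)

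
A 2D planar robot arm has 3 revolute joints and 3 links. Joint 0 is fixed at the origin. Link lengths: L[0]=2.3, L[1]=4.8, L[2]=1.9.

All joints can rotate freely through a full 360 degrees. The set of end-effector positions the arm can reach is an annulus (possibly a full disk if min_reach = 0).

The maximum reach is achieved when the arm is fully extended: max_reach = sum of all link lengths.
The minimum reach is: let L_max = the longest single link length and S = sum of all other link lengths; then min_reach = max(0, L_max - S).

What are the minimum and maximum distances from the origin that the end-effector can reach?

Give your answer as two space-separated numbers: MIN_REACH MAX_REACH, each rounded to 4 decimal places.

Answer: 0.6000 9.0000

Derivation:
Link lengths: [2.3, 4.8, 1.9]
max_reach = 2.3 + 4.8 + 1.9 = 9
L_max = max([2.3, 4.8, 1.9]) = 4.8
S (sum of others) = 9 - 4.8 = 4.2
min_reach = max(0, 4.8 - 4.2) = max(0, 0.6) = 0.6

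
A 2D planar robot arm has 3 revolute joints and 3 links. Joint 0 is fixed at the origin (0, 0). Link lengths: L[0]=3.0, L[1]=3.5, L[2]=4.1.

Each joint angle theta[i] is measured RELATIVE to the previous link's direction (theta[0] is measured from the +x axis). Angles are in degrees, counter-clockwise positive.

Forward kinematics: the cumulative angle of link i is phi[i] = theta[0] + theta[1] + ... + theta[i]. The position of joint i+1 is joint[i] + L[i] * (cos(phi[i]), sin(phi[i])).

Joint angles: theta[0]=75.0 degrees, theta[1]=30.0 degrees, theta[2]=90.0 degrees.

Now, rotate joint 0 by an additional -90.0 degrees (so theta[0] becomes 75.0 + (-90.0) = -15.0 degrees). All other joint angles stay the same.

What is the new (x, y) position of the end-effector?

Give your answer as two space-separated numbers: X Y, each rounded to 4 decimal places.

joint[0] = (0.0000, 0.0000)  (base)
link 0: phi[0] = -15 = -15 deg
  cos(-15 deg) = 0.9659, sin(-15 deg) = -0.2588
  joint[1] = (0.0000, 0.0000) + 3 * (0.9659, -0.2588) = (0.0000 + 2.8978, 0.0000 + -0.7765) = (2.8978, -0.7765)
link 1: phi[1] = -15 + 30 = 15 deg
  cos(15 deg) = 0.9659, sin(15 deg) = 0.2588
  joint[2] = (2.8978, -0.7765) + 3.5 * (0.9659, 0.2588) = (2.8978 + 3.3807, -0.7765 + 0.9059) = (6.2785, 0.1294)
link 2: phi[2] = -15 + 30 + 90 = 105 deg
  cos(105 deg) = -0.2588, sin(105 deg) = 0.9659
  joint[3] = (6.2785, 0.1294) + 4.1 * (-0.2588, 0.9659) = (6.2785 + -1.0612, 0.1294 + 3.9603) = (5.2174, 4.0897)
End effector: (5.2174, 4.0897)

Answer: 5.2174 4.0897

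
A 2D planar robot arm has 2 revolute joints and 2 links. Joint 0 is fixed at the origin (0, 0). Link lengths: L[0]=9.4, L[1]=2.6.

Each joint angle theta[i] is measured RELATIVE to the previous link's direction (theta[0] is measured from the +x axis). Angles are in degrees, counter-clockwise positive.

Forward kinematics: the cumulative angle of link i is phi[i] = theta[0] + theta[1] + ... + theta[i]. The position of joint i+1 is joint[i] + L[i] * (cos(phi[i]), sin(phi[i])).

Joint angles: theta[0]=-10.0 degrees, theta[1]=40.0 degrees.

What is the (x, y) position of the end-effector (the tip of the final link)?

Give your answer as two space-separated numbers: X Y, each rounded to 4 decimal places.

joint[0] = (0.0000, 0.0000)  (base)
link 0: phi[0] = -10 = -10 deg
  cos(-10 deg) = 0.9848, sin(-10 deg) = -0.1736
  joint[1] = (0.0000, 0.0000) + 9.4 * (0.9848, -0.1736) = (0.0000 + 9.2572, 0.0000 + -1.6323) = (9.2572, -1.6323)
link 1: phi[1] = -10 + 40 = 30 deg
  cos(30 deg) = 0.8660, sin(30 deg) = 0.5000
  joint[2] = (9.2572, -1.6323) + 2.6 * (0.8660, 0.5000) = (9.2572 + 2.2517, -1.6323 + 1.3000) = (11.5089, -0.3323)
End effector: (11.5089, -0.3323)

Answer: 11.5089 -0.3323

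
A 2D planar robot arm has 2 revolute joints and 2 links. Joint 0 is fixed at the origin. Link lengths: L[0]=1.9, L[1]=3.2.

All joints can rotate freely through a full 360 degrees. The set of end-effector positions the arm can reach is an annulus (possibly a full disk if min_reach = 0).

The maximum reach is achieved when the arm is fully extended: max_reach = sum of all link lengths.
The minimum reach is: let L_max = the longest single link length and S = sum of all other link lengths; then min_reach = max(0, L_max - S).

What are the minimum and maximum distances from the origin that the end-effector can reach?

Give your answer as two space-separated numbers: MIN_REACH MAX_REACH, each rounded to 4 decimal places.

Answer: 1.3000 5.1000

Derivation:
Link lengths: [1.9, 3.2]
max_reach = 1.9 + 3.2 = 5.1
L_max = max([1.9, 3.2]) = 3.2
S (sum of others) = 5.1 - 3.2 = 1.9
min_reach = max(0, 3.2 - 1.9) = max(0, 1.3) = 1.3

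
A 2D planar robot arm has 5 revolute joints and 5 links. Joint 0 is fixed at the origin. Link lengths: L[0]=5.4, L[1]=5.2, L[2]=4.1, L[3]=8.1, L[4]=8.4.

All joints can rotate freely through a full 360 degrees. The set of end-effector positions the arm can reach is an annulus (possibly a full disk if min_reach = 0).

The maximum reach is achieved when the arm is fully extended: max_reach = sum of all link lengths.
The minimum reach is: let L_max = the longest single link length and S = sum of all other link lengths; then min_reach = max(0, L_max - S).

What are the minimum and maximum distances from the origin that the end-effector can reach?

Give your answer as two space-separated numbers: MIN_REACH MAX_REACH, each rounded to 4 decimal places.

Answer: 0.0000 31.2000

Derivation:
Link lengths: [5.4, 5.2, 4.1, 8.1, 8.4]
max_reach = 5.4 + 5.2 + 4.1 + 8.1 + 8.4 = 31.2
L_max = max([5.4, 5.2, 4.1, 8.1, 8.4]) = 8.4
S (sum of others) = 31.2 - 8.4 = 22.8
min_reach = max(0, 8.4 - 22.8) = max(0, -14.4) = 0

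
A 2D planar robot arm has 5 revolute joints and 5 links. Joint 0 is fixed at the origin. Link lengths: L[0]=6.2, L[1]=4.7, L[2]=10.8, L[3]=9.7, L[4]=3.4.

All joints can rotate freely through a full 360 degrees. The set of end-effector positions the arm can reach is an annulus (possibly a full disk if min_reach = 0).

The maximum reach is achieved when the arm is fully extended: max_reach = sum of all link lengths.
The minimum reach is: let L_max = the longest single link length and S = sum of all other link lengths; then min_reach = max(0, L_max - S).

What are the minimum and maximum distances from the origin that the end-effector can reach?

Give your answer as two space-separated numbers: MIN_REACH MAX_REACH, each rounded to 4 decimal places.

Link lengths: [6.2, 4.7, 10.8, 9.7, 3.4]
max_reach = 6.2 + 4.7 + 10.8 + 9.7 + 3.4 = 34.8
L_max = max([6.2, 4.7, 10.8, 9.7, 3.4]) = 10.8
S (sum of others) = 34.8 - 10.8 = 24
min_reach = max(0, 10.8 - 24) = max(0, -13.2) = 0

Answer: 0.0000 34.8000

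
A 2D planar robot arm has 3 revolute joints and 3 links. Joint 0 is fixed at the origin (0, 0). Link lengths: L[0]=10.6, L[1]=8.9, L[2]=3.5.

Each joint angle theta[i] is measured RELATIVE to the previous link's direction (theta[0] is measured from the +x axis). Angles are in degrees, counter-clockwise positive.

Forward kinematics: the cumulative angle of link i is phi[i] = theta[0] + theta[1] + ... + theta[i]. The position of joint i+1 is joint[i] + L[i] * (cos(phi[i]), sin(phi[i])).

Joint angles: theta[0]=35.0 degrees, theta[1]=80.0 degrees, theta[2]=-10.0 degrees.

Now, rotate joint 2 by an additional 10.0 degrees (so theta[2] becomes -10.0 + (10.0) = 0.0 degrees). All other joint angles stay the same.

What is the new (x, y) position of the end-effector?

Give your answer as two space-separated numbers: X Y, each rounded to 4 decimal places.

Answer: 3.4425 17.3181

Derivation:
joint[0] = (0.0000, 0.0000)  (base)
link 0: phi[0] = 35 = 35 deg
  cos(35 deg) = 0.8192, sin(35 deg) = 0.5736
  joint[1] = (0.0000, 0.0000) + 10.6 * (0.8192, 0.5736) = (0.0000 + 8.6830, 0.0000 + 6.0799) = (8.6830, 6.0799)
link 1: phi[1] = 35 + 80 = 115 deg
  cos(115 deg) = -0.4226, sin(115 deg) = 0.9063
  joint[2] = (8.6830, 6.0799) + 8.9 * (-0.4226, 0.9063) = (8.6830 + -3.7613, 6.0799 + 8.0661) = (4.9217, 14.1460)
link 2: phi[2] = 35 + 80 + 0 = 115 deg
  cos(115 deg) = -0.4226, sin(115 deg) = 0.9063
  joint[3] = (4.9217, 14.1460) + 3.5 * (-0.4226, 0.9063) = (4.9217 + -1.4792, 14.1460 + 3.1721) = (3.4425, 17.3181)
End effector: (3.4425, 17.3181)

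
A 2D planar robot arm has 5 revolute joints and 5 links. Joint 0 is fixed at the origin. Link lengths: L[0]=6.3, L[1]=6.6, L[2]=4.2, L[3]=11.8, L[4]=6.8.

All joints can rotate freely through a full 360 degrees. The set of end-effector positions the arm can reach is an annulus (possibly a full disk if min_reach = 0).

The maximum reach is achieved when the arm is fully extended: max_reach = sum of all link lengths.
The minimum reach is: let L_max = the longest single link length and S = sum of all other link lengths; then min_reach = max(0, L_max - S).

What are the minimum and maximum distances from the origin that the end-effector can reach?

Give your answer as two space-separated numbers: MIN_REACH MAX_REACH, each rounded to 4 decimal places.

Link lengths: [6.3, 6.6, 4.2, 11.8, 6.8]
max_reach = 6.3 + 6.6 + 4.2 + 11.8 + 6.8 = 35.7
L_max = max([6.3, 6.6, 4.2, 11.8, 6.8]) = 11.8
S (sum of others) = 35.7 - 11.8 = 23.9
min_reach = max(0, 11.8 - 23.9) = max(0, -12.1) = 0

Answer: 0.0000 35.7000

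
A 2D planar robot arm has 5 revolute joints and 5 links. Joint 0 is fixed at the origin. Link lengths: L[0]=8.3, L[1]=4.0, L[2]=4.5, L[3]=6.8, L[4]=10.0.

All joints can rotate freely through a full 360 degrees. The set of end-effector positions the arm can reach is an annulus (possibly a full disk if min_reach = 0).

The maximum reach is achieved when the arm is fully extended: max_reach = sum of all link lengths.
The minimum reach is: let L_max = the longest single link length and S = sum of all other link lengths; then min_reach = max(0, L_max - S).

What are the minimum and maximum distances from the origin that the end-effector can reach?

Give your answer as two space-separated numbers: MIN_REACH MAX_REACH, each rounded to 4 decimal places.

Link lengths: [8.3, 4.0, 4.5, 6.8, 10.0]
max_reach = 8.3 + 4 + 4.5 + 6.8 + 10 = 33.6
L_max = max([8.3, 4.0, 4.5, 6.8, 10.0]) = 10
S (sum of others) = 33.6 - 10 = 23.6
min_reach = max(0, 10 - 23.6) = max(0, -13.6) = 0

Answer: 0.0000 33.6000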